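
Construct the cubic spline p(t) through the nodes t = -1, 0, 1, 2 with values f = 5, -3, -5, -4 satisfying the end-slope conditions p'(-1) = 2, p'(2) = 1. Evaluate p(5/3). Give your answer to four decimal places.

-4.3284

With σ_i denoting the second derivative at x_i, h_i = 1, 1, 1, and Δ_i = (y_(i+1) − y_i)/h_i = -8, -2, 1:
  1·σ_0 + 4·σ_1 + 1·σ_2 = 6(Δ_1 - Δ_0) = 36
  1·σ_1 + 4·σ_2 + 1·σ_3 = 6(Δ_2 - Δ_1) = 18
Clamped end conditions give two more equations: 2h_0·σ_0 + h_0·σ_1 = 6(Δ_0 - p'(-1)) = -60 and h_2·σ_2 + 2h_2·σ_3 = 6(p'(2) - Δ_2) = 0.
Solving: σ_0 = -592/15, σ_1 = 284/15, σ_2 = -4/15, σ_3 = 2/15.
On [1, 2], p(t) = -5 + 16/15·(t - 1) - 2/15·(t - 1)² + 1/15·(t - 1)³.
With (t - 1) = 2/3: p(5/3) = -1753/405.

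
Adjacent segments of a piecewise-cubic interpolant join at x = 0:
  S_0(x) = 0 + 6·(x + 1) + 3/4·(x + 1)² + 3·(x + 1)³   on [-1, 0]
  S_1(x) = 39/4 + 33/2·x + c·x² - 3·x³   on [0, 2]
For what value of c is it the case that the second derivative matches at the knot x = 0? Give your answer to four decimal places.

9.7500

S_0''(x) = 3/2 + 18·(x + 1), so S_0''(0) = 39/2. On the right, S_1''(0) = 2c, so c = 39/4.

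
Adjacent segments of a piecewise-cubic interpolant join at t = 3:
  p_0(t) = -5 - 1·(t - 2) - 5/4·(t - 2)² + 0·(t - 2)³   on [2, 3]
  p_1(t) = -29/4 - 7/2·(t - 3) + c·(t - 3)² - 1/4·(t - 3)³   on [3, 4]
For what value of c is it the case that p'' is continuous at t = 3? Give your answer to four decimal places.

-1.2500

p_0''(t) = -5/2 + 0·(t - 2), so p_0''(3) = -5/2. On the right, p_1''(3) = 2c, so c = -5/4.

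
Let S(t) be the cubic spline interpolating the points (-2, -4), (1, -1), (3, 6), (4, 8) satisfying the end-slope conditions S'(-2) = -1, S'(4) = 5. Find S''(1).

2

Let M_i = S''(x_i). Step sizes h_i = 3, 2, 1; slopes of the chords Δ_i = (y_(i+1) - y_i)/h_i = 1, 7/2, 2.
  3·M_0 + 10·M_1 + 2·M_2 = 6(Δ_1 - Δ_0) = 15
  2·M_1 + 6·M_2 + 1·M_3 = 6(Δ_2 - Δ_1) = -9
Clamped end conditions give two more equations: 2h_0·M_0 + h_0·M_1 = 6(Δ_0 - S'(-2)) = 12 and h_2·M_2 + 2h_2·M_3 = 6(S'(4) - Δ_2) = 18.
Solving the tridiagonal system: M_0 = 1, M_1 = 2, M_2 = -4, M_3 = 11.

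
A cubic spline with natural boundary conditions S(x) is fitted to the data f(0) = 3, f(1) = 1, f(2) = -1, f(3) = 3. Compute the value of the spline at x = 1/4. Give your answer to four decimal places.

Put M_i = S'' at the i-th knot. Here h = (1, 1, 1) and Δ = (-2, -2, 4), so the interior equations h_(i-1)·M_(i-1) + 2(h_(i-1)+h_i)·M_i + h_i·M_(i+1) = 6(Δ_i − Δ_(i-1)) read
  1·M_0 + 4·M_1 + 1·M_2 = 6(Δ_1 - Δ_0) = 0
  1·M_1 + 4·M_2 + 1·M_3 = 6(Δ_2 - Δ_1) = 36
Natural end conditions: M_0 = M_3 = 0.
Solving: M_0 = 0, M_1 = -12/5, M_2 = 48/5, M_3 = 0.
On [0, 1], S(x) = 3 - 8/5·x + 0·x² - 2/5·x³.
With x = 1/4: S(1/4) = 83/32.

2.5938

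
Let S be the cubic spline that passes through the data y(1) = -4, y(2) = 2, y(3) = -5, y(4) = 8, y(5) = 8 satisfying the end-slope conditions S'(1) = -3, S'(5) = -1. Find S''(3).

Put M_i = S'' at the i-th knot. Here h = (1, 1, 1, 1) and Δ = (6, -7, 13, 0), so the interior equations h_(i-1)·M_(i-1) + 2(h_(i-1)+h_i)·M_i + h_i·M_(i+1) = 6(Δ_i − Δ_(i-1)) read
  1·M_0 + 4·M_1 + 1·M_2 = 6(Δ_1 - Δ_0) = -78
  1·M_1 + 4·M_2 + 1·M_3 = 6(Δ_2 - Δ_1) = 120
  1·M_2 + 4·M_3 + 1·M_4 = 6(Δ_3 - Δ_2) = -78
Clamped end conditions give two more equations: 2h_0·M_0 + h_0·M_1 = 6(Δ_0 - S'(1)) = 54 and h_3·M_3 + 2h_3·M_4 = 6(S'(5) - Δ_3) = -6.
Solving the tridiagonal system: M_0 = 344/7, M_1 = -310/7, M_2 = 50, M_3 = -250/7, M_4 = 104/7.

50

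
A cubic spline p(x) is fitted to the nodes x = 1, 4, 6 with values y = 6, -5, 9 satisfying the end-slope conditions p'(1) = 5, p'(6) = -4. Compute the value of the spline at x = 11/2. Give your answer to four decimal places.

Let m_i = p''(x_i). Step sizes h_i = 3, 2; slopes of the chords Δ_i = (y_(i+1) - y_i)/h_i = -11/3, 7.
  3·m_0 + 10·m_1 + 2·m_2 = 6(Δ_1 - Δ_0) = 64
Clamped end conditions give two more equations: 2h_0·m_0 + h_0·m_1 = 6(Δ_0 - p'(1)) = -52 and h_1·m_1 + 2h_1·m_2 = 6(p'(6) - Δ_1) = -66.
Hence m_0 = -253/15, m_1 = 82/5, m_2 = -247/10.
On [4, 6], p(x) = -5 + 43/10·(x - 4) + 41/5·(x - 4)² - 137/40·(x - 4)³.
With (x - 4) = 3/2: p(11/2) = 2669/320.

8.3406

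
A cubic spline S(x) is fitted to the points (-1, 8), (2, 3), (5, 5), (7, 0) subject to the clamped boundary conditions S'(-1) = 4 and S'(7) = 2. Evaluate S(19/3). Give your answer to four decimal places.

Put m_i = S'' at the i-th knot. Here h = (3, 3, 2) and Δ = (-5/3, 2/3, -5/2), so the interior equations h_(i-1)·m_(i-1) + 2(h_(i-1)+h_i)·m_i + h_i·m_(i+1) = 6(Δ_i − Δ_(i-1)) read
  3·m_0 + 12·m_1 + 3·m_2 = 6(Δ_1 - Δ_0) = 14
  3·m_1 + 10·m_2 + 2·m_3 = 6(Δ_2 - Δ_1) = -19
Clamped end conditions give two more equations: 2h_0·m_0 + h_0·m_1 = 6(Δ_0 - S'(-1)) = -34 and h_2·m_2 + 2h_2·m_3 = 6(S'(7) - Δ_2) = 27.
Solving the tridiagonal system: m_0 = -299/38, m_1 = 251/57, m_2 = -193/38, m_3 = 353/38.
On [5, 7], S(x) = 5 - 42/19·(x - 5) - 193/76·(x - 5)² + 91/76·(x - 5)³.
With (x - 5) = 4/3: S(19/3) = 193/513.

0.3762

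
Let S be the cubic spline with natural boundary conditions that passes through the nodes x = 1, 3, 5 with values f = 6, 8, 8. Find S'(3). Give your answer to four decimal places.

Let M_i = S''(x_i). Step sizes h_i = 2, 2; slopes of the chords Δ_i = (y_(i+1) - y_i)/h_i = 1, 0.
  2·M_0 + 8·M_1 + 2·M_2 = 6(Δ_1 - Δ_0) = -6
Natural end conditions: M_0 = M_2 = 0.
Solving the tridiagonal system: M_0 = 0, M_1 = -3/4, M_2 = 0.
On [3, 5], S'(x) = b_1 + 2c_1·(x - 3) + 3d_1·(x - 3)² with b_1 = Δ_1 - h_1(2M_1 + M_2)/6 = 1/2, c_1 = M_1/2 = -3/8, d_1 = (M_2 - M_1)/(6h_1) = 1/16. So S'(3) = 1/2.

0.5000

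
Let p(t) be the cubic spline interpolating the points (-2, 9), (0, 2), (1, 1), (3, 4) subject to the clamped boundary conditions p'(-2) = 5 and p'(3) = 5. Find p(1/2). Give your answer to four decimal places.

Let M_i = p''(x_i). Step sizes h_i = 2, 1, 2; slopes of the chords Δ_i = (y_(i+1) - y_i)/h_i = -7/2, -1, 3/2.
  2·M_0 + 6·M_1 + 1·M_2 = 6(Δ_1 - Δ_0) = 15
  1·M_1 + 6·M_2 + 2·M_3 = 6(Δ_2 - Δ_1) = 15
Clamped end conditions give two more equations: 2h_0·M_0 + h_0·M_1 = 6(Δ_0 - p'(-2)) = -51 and h_2·M_2 + 2h_2·M_3 = 6(p'(3) - Δ_2) = 21.
Solving the tridiagonal system: M_0 = -135/8, M_1 = 33/4, M_2 = -3/4, M_3 = 45/8.
On [0, 1], p(t) = 2 - 29/8·t + 33/8·t² - 3/2·t³.
With t = 1/2: p(1/2) = 33/32.

1.0313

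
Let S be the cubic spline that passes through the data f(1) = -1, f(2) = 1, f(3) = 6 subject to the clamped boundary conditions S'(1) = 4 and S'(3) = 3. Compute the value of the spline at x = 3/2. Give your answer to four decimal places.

0.0625

Put M_i = S'' at the i-th knot. Here h = (1, 1) and Δ = (2, 5), so the interior equations h_(i-1)·M_(i-1) + 2(h_(i-1)+h_i)·M_i + h_i·M_(i+1) = 6(Δ_i − Δ_(i-1)) read
  1·M_0 + 4·M_1 + 1·M_2 = 6(Δ_1 - Δ_0) = 18
Clamped end conditions give two more equations: 2h_0·M_0 + h_0·M_1 = 6(Δ_0 - S'(1)) = -12 and h_1·M_1 + 2h_1·M_2 = 6(S'(3) - Δ_1) = -12.
Forward elimination and back-substitution give M_0 = -11, M_1 = 10, M_2 = -11.
On [1, 2], S(x) = -1 + 4·(x - 1) - 11/2·(x - 1)² + 7/2·(x - 1)³.
With (x - 1) = 1/2: S(3/2) = 1/16.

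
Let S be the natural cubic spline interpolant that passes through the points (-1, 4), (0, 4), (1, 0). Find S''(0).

-6

Let M_i = S''(x_i). Step sizes h_i = 1, 1; slopes of the chords Δ_i = (y_(i+1) - y_i)/h_i = 0, -4.
  1·M_0 + 4·M_1 + 1·M_2 = 6(Δ_1 - Δ_0) = -24
Natural end conditions: M_0 = M_2 = 0.
Forward elimination and back-substitution give M_0 = 0, M_1 = -6, M_2 = 0.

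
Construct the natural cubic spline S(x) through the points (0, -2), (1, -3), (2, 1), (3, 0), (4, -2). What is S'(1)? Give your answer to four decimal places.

Write M_i for S''(x_i). With h_i = 1, 1, 1, 1 and divided differences Δ_i = -1, 4, -1, -2, the continuity of S' gives the tridiagonal system
  1·M_0 + 4·M_1 + 1·M_2 = 6(Δ_1 - Δ_0) = 30
  1·M_1 + 4·M_2 + 1·M_3 = 6(Δ_2 - Δ_1) = -30
  1·M_2 + 4·M_3 + 1·M_4 = 6(Δ_3 - Δ_2) = -6
Natural end conditions: M_0 = M_4 = 0.
Solving the tridiagonal system: M_0 = 0, M_1 = 141/14, M_2 = -72/7, M_3 = 15/14, M_4 = 0.
On [1, 2], S'(x) = b_1 + 2c_1·(x - 1) + 3d_1·(x - 1)² with b_1 = Δ_1 - h_1(2M_1 + M_2)/6 = 33/14, c_1 = M_1/2 = 141/28, d_1 = (M_2 - M_1)/(6h_1) = -95/28. So S'(1) = 33/14.

2.3571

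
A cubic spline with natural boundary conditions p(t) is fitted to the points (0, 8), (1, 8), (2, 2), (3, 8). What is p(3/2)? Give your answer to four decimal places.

Let m_i = p''(x_i). Step sizes h_i = 1, 1, 1; slopes of the chords Δ_i = (y_(i+1) - y_i)/h_i = 0, -6, 6.
  1·m_0 + 4·m_1 + 1·m_2 = 6(Δ_1 - Δ_0) = -36
  1·m_1 + 4·m_2 + 1·m_3 = 6(Δ_2 - Δ_1) = 72
Natural end conditions: m_0 = m_3 = 0.
Hence m_0 = 0, m_1 = -72/5, m_2 = 108/5, m_3 = 0.
On [1, 2], p(t) = 8 - 24/5·(t - 1) - 36/5·(t - 1)² + 6·(t - 1)³.
With (t - 1) = 1/2: p(3/2) = 91/20.

4.5500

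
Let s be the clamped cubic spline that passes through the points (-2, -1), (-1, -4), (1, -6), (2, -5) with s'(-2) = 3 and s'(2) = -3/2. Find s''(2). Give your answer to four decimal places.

Let σ_i = s''(x_i). Step sizes h_i = 1, 2, 1; slopes of the chords Δ_i = (y_(i+1) - y_i)/h_i = -3, -1, 1.
  1·σ_0 + 6·σ_1 + 2·σ_2 = 6(Δ_1 - Δ_0) = 12
  2·σ_1 + 6·σ_2 + 1·σ_3 = 6(Δ_2 - Δ_1) = 12
Clamped end conditions give two more equations: 2h_0·σ_0 + h_0·σ_1 = 6(Δ_0 - s'(-2)) = -36 and h_2·σ_2 + 2h_2·σ_3 = 6(s'(2) - Δ_2) = -15.
Forward elimination and back-substitution give σ_0 = -102/5, σ_1 = 24/5, σ_2 = 9/5, σ_3 = -42/5.

-8.4000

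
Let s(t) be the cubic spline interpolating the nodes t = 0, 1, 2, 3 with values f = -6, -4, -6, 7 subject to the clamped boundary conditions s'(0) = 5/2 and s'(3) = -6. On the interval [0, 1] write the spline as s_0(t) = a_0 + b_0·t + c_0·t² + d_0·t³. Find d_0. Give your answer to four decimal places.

-4.7667

Put M_i = s'' at the i-th knot. Here h = (1, 1, 1) and Δ = (2, -2, 13), so the interior equations h_(i-1)·M_(i-1) + 2(h_(i-1)+h_i)·M_i + h_i·M_(i+1) = 6(Δ_i − Δ_(i-1)) read
  1·M_0 + 4·M_1 + 1·M_2 = 6(Δ_1 - Δ_0) = -24
  1·M_1 + 4·M_2 + 1·M_3 = 6(Δ_2 - Δ_1) = 90
Clamped end conditions give two more equations: 2h_0·M_0 + h_0·M_1 = 6(Δ_0 - s'(0)) = -3 and h_2·M_2 + 2h_2·M_3 = 6(s'(3) - Δ_2) = -114.
Solving: M_0 = 128/15, M_1 = -301/15, M_2 = 716/15, M_3 = -1213/15.
On [0, 1], with s_0(t) = a_0 + b_0·t + c_0·t² + d_0·t³: c_0 = M_0/2 = 64/15, d_0 = (M_1 - M_0)/(6h_0) = -143/30, b_0 = Δ_0 - h_0(2M_0 + M_1)/6 = 5/2.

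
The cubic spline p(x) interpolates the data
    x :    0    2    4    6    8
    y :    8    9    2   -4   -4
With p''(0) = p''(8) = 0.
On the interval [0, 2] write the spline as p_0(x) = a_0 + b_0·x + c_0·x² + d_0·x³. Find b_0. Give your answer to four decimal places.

Let m_i = p''(x_i). Step sizes h_i = 2, 2, 2, 2; slopes of the chords Δ_i = (y_(i+1) - y_i)/h_i = 1/2, -7/2, -3, 0.
  2·m_0 + 8·m_1 + 2·m_2 = 6(Δ_1 - Δ_0) = -24
  2·m_1 + 8·m_2 + 2·m_3 = 6(Δ_2 - Δ_1) = 3
  2·m_2 + 8·m_3 + 2·m_4 = 6(Δ_3 - Δ_2) = 18
Natural end conditions: m_0 = m_4 = 0.
Hence m_0 = 0, m_1 = -177/56, m_2 = 9/14, m_3 = 117/56, m_4 = 0.
On [0, 2], with p_0(x) = a_0 + b_0·x + c_0·x² + d_0·x³: c_0 = m_0/2 = 0, d_0 = (m_1 - m_0)/(6h_0) = -59/224, b_0 = Δ_0 - h_0(2m_0 + m_1)/6 = 87/56.

1.5536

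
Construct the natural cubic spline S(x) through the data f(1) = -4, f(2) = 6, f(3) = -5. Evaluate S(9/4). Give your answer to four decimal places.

4.9727

Let M_i = S''(x_i). Step sizes h_i = 1, 1; slopes of the chords Δ_i = (y_(i+1) - y_i)/h_i = 10, -11.
  1·M_0 + 4·M_1 + 1·M_2 = 6(Δ_1 - Δ_0) = -126
Natural end conditions: M_0 = M_2 = 0.
Forward elimination and back-substitution give M_0 = 0, M_1 = -63/2, M_2 = 0.
On [2, 3], S(x) = 6 - 1/2·(x - 2) - 63/4·(x - 2)² + 21/4·(x - 2)³.
With (x - 2) = 1/4: S(9/4) = 1273/256.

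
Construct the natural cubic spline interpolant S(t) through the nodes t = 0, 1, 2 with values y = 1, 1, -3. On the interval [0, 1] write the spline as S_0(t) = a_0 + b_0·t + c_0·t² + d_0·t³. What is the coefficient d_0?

With M_i denoting the second derivative at x_i, h_i = 1, 1, and Δ_i = (y_(i+1) − y_i)/h_i = 0, -4:
  1·M_0 + 4·M_1 + 1·M_2 = 6(Δ_1 - Δ_0) = -24
Natural end conditions: M_0 = M_2 = 0.
Forward elimination and back-substitution give M_0 = 0, M_1 = -6, M_2 = 0.
On [0, 1], with S_0(t) = a_0 + b_0·t + c_0·t² + d_0·t³: c_0 = M_0/2 = 0, d_0 = (M_1 - M_0)/(6h_0) = -1, b_0 = Δ_0 - h_0(2M_0 + M_1)/6 = 1.

-1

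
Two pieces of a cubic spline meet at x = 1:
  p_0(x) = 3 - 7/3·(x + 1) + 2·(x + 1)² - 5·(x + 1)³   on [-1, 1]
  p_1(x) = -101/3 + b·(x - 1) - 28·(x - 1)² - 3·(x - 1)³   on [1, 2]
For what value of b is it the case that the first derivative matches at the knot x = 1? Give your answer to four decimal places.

-54.3333

p_0'(x) = -7/3 + 4·(x + 1) - 15·(x + 1)², so p_0'(1) = -163/3. On the right, p_1'(1) = b, so b = -163/3.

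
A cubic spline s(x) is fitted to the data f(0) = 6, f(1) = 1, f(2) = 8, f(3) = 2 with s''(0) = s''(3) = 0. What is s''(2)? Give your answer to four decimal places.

-25.6000

With σ_i denoting the second derivative at x_i, h_i = 1, 1, 1, and Δ_i = (y_(i+1) − y_i)/h_i = -5, 7, -6:
  1·σ_0 + 4·σ_1 + 1·σ_2 = 6(Δ_1 - Δ_0) = 72
  1·σ_1 + 4·σ_2 + 1·σ_3 = 6(Δ_2 - Δ_1) = -78
Natural end conditions: σ_0 = σ_3 = 0.
Hence σ_0 = 0, σ_1 = 122/5, σ_2 = -128/5, σ_3 = 0.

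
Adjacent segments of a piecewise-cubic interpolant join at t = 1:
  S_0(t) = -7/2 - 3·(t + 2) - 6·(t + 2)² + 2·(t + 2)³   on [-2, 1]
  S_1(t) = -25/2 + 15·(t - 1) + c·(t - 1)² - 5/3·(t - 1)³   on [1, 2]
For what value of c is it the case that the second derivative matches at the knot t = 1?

S_0''(t) = -12 + 12·(t + 2), so S_0''(1) = 24. On the right, S_1''(1) = 2c, so c = 12.

12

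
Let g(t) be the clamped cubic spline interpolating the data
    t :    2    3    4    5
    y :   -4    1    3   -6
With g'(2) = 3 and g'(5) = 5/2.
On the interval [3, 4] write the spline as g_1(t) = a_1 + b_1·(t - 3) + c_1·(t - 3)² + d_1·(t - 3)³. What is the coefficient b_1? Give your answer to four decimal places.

6.3667

With σ_i denoting the second derivative at x_i, h_i = 1, 1, 1, and Δ_i = (y_(i+1) − y_i)/h_i = 5, 2, -9:
  1·σ_0 + 4·σ_1 + 1·σ_2 = 6(Δ_1 - Δ_0) = -18
  1·σ_1 + 4·σ_2 + 1·σ_3 = 6(Δ_2 - Δ_1) = -66
Clamped end conditions give two more equations: 2h_0·σ_0 + h_0·σ_1 = 6(Δ_0 - g'(2)) = 12 and h_2·σ_2 + 2h_2·σ_3 = 6(g'(5) - Δ_2) = 69.
Solving: σ_0 = 79/15, σ_1 = 22/15, σ_2 = -437/15, σ_3 = 736/15.
On [3, 4], with g_1(t) = a_1 + b_1·(t - 3) + c_1·(t - 3)² + d_1·(t - 3)³: c_1 = σ_1/2 = 11/15, d_1 = (σ_2 - σ_1)/(6h_1) = -51/10, b_1 = Δ_1 - h_1(2σ_1 + σ_2)/6 = 191/30.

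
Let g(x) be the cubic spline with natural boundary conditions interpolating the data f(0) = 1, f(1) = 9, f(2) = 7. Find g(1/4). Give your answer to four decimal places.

Let M_i = g''(x_i). Step sizes h_i = 1, 1; slopes of the chords Δ_i = (y_(i+1) - y_i)/h_i = 8, -2.
  1·M_0 + 4·M_1 + 1·M_2 = 6(Δ_1 - Δ_0) = -60
Natural end conditions: M_0 = M_2 = 0.
Solving: M_0 = 0, M_1 = -15, M_2 = 0.
On [0, 1], g(x) = 1 + 21/2·x + 0·x² - 5/2·x³.
With x = 1/4: g(1/4) = 459/128.

3.5859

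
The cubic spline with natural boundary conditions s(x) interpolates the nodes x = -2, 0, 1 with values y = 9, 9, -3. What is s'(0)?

With M_i denoting the second derivative at x_i, h_i = 2, 1, and Δ_i = (y_(i+1) − y_i)/h_i = 0, -12:
  2·M_0 + 6·M_1 + 1·M_2 = 6(Δ_1 - Δ_0) = -72
Natural end conditions: M_0 = M_2 = 0.
Solving the tridiagonal system: M_0 = 0, M_1 = -12, M_2 = 0.
On [0, 1], s'(x) = b_1 + 2c_1·x + 3d_1·x² with b_1 = Δ_1 - h_1(2M_1 + M_2)/6 = -8, c_1 = M_1/2 = -6, d_1 = (M_2 - M_1)/(6h_1) = 2. So s'(0) = -8.

-8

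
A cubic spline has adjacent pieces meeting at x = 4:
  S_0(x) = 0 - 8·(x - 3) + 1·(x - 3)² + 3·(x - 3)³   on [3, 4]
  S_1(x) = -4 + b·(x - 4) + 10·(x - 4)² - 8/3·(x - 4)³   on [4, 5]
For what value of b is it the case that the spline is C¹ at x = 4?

3

S_0'(x) = -8 + 2·(x - 3) + 9·(x - 3)², so S_0'(4) = 3. On the right, S_1'(4) = b, so b = 3.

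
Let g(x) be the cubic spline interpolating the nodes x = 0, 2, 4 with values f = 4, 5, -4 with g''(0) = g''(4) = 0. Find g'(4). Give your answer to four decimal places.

Write m_i for g''(x_i). With h_i = 2, 2 and divided differences Δ_i = 1/2, -9/2, the continuity of g' gives the tridiagonal system
  2·m_0 + 8·m_1 + 2·m_2 = 6(Δ_1 - Δ_0) = -30
Natural end conditions: m_0 = m_2 = 0.
Forward elimination and back-substitution give m_0 = 0, m_1 = -15/4, m_2 = 0.
On [2, 4], g'(x) = b_1 + 2c_1·(x - 2) + 3d_1·(x - 2)² with b_1 = Δ_1 - h_1(2m_1 + m_2)/6 = -2, c_1 = m_1/2 = -15/8, d_1 = (m_2 - m_1)/(6h_1) = 5/16. So g'(4) = -23/4.

-5.7500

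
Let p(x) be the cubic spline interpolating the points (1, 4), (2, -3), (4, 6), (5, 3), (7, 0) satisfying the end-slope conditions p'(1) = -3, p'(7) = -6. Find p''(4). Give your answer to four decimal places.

-15.5645

Write m_i for p''(x_i). With h_i = 1, 2, 1, 2 and divided differences Δ_i = -7, 9/2, -3, -3/2, the continuity of p' gives the tridiagonal system
  1·m_0 + 6·m_1 + 2·m_2 = 6(Δ_1 - Δ_0) = 69
  2·m_1 + 6·m_2 + 1·m_3 = 6(Δ_2 - Δ_1) = -45
  1·m_2 + 6·m_3 + 2·m_4 = 6(Δ_3 - Δ_2) = 9
Clamped end conditions give two more equations: 2h_0·m_0 + h_0·m_1 = 6(Δ_0 - p'(1)) = -24 and h_3·m_3 + 2h_3·m_4 = 6(p'(7) - Δ_3) = -27.
Hence m_0 = -688/31, m_1 = 632/31, m_2 = -965/62, m_3 = 236/31, m_4 = -1309/124.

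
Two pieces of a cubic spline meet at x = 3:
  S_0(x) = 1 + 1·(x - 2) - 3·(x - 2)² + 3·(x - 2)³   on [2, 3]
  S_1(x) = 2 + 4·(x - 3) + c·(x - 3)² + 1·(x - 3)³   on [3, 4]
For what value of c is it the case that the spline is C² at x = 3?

6

S_0''(x) = -6 + 18·(x - 2), so S_0''(3) = 12. On the right, S_1''(3) = 2c, so c = 6.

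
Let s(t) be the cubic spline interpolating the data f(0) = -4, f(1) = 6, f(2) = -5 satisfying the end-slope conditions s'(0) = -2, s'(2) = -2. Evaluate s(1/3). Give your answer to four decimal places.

-1.7222

With M_i denoting the second derivative at x_i, h_i = 1, 1, and Δ_i = (y_(i+1) − y_i)/h_i = 10, -11:
  1·M_0 + 4·M_1 + 1·M_2 = 6(Δ_1 - Δ_0) = -126
Clamped end conditions give two more equations: 2h_0·M_0 + h_0·M_1 = 6(Δ_0 - s'(0)) = 72 and h_1·M_1 + 2h_1·M_2 = 6(s'(2) - Δ_1) = 54.
Solving the tridiagonal system: M_0 = 135/2, M_1 = -63, M_2 = 117/2.
On [0, 1], s(t) = -4 - 2·t + 135/4·t² - 87/4·t³.
With t = 1/3: s(1/3) = -31/18.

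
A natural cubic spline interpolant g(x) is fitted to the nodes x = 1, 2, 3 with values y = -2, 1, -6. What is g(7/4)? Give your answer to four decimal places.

1.0703

Write M_i for g''(x_i). With h_i = 1, 1 and divided differences Δ_i = 3, -7, the continuity of g' gives the tridiagonal system
  1·M_0 + 4·M_1 + 1·M_2 = 6(Δ_1 - Δ_0) = -60
Natural end conditions: M_0 = M_2 = 0.
Solving: M_0 = 0, M_1 = -15, M_2 = 0.
On [1, 2], g(x) = -2 + 11/2·(x - 1) + 0·(x - 1)² - 5/2·(x - 1)³.
With (x - 1) = 3/4: g(7/4) = 137/128.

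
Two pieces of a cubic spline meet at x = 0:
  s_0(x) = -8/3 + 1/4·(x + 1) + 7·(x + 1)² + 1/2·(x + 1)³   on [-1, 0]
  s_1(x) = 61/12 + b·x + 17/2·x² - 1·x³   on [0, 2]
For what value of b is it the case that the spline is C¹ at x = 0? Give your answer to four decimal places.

15.7500

s_0'(x) = 1/4 + 14·(x + 1) + 3/2·(x + 1)², so s_0'(0) = 63/4. On the right, s_1'(0) = b, so b = 63/4.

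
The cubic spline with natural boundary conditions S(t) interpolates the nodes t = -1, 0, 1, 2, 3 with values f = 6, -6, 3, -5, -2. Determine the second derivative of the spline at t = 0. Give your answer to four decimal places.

42.2143

Write σ_i for S''(x_i). With h_i = 1, 1, 1, 1 and divided differences Δ_i = -12, 9, -8, 3, the continuity of S' gives the tridiagonal system
  1·σ_0 + 4·σ_1 + 1·σ_2 = 6(Δ_1 - Δ_0) = 126
  1·σ_1 + 4·σ_2 + 1·σ_3 = 6(Δ_2 - Δ_1) = -102
  1·σ_2 + 4·σ_3 + 1·σ_4 = 6(Δ_3 - Δ_2) = 66
Natural end conditions: σ_0 = σ_4 = 0.
Solving: σ_0 = 0, σ_1 = 591/14, σ_2 = -300/7, σ_3 = 381/14, σ_4 = 0.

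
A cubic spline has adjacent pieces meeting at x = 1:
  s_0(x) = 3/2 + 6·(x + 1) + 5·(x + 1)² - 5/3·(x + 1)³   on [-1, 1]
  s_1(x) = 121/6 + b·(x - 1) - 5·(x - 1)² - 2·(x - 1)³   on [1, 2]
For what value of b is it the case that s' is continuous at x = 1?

6

s_0'(x) = 6 + 10·(x + 1) - 5·(x + 1)², so s_0'(1) = 6. On the right, s_1'(1) = b, so b = 6.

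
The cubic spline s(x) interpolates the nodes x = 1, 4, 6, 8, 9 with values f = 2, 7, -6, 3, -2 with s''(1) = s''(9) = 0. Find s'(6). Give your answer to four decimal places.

0.0705

Write M_i for s''(x_i). With h_i = 3, 2, 2, 1 and divided differences Δ_i = 5/3, -13/2, 9/2, -5, the continuity of s' gives the tridiagonal system
  3·M_0 + 10·M_1 + 2·M_2 = 6(Δ_1 - Δ_0) = -49
  2·M_1 + 8·M_2 + 2·M_3 = 6(Δ_2 - Δ_1) = 66
  2·M_2 + 6·M_3 + 1·M_4 = 6(Δ_3 - Δ_2) = -57
Natural end conditions: M_0 = M_4 = 0.
Forward elimination and back-substitution give M_0 = 0, M_1 = -397/52, M_2 = 711/52, M_3 = -731/52, M_4 = 0.
On [6, 8], s'(x) = b_2 + 2c_2·(x - 6) + 3d_2·(x - 6)² with b_2 = Δ_2 - h_2(2M_2 + M_3)/6 = 11/156, c_2 = M_2/2 = 711/104, d_2 = (M_3 - M_2)/(6h_2) = -721/312. So s'(6) = 11/156.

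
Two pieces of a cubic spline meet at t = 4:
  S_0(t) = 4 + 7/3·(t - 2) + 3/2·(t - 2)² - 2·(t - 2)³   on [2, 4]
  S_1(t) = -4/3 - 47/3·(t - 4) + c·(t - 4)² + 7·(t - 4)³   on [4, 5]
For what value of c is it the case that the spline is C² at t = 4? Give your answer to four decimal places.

-10.5000

S_0''(t) = 3 - 12·(t - 2), so S_0''(4) = -21. On the right, S_1''(4) = 2c, so c = -21/2.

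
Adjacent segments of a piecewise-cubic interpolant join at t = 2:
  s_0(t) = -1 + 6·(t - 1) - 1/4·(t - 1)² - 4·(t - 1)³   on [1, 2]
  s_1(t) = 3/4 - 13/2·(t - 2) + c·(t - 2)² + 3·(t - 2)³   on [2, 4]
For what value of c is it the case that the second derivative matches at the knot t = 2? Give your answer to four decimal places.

s_0''(t) = -1/2 - 24·(t - 1), so s_0''(2) = -49/2. On the right, s_1''(2) = 2c, so c = -49/4.

-12.2500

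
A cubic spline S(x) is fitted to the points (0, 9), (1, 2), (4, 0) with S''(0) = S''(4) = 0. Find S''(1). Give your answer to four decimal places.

Write M_i for S''(x_i). With h_i = 1, 3 and divided differences Δ_i = -7, -2/3, the continuity of S' gives the tridiagonal system
  1·M_0 + 8·M_1 + 3·M_2 = 6(Δ_1 - Δ_0) = 38
Natural end conditions: M_0 = M_2 = 0.
Hence M_0 = 0, M_1 = 19/4, M_2 = 0.

4.7500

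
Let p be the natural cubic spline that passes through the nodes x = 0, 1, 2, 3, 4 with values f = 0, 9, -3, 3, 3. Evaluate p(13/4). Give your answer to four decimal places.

4.0723

With M_i denoting the second derivative at x_i, h_i = 1, 1, 1, 1, and Δ_i = (y_(i+1) − y_i)/h_i = 9, -12, 6, 0:
  1·M_0 + 4·M_1 + 1·M_2 = 6(Δ_1 - Δ_0) = -126
  1·M_1 + 4·M_2 + 1·M_3 = 6(Δ_2 - Δ_1) = 108
  1·M_2 + 4·M_3 + 1·M_4 = 6(Δ_3 - Δ_2) = -36
Natural end conditions: M_0 = M_4 = 0.
Solving the tridiagonal system: M_0 = 0, M_1 = -1179/28, M_2 = 297/7, M_3 = -549/28, M_4 = 0.
On [3, 4], p(x) = 3 + 183/28·(x - 3) - 549/56·(x - 3)² + 183/56·(x - 3)³.
With (x - 3) = 1/4: p(13/4) = 2085/512.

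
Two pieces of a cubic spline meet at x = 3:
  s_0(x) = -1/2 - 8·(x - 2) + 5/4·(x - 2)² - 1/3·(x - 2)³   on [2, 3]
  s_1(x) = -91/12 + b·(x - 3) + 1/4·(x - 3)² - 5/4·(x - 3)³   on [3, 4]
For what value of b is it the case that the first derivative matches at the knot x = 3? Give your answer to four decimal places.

s_0'(x) = -8 + 5/2·(x - 2) - 1·(x - 2)², so s_0'(3) = -13/2. On the right, s_1'(3) = b, so b = -13/2.

-6.5000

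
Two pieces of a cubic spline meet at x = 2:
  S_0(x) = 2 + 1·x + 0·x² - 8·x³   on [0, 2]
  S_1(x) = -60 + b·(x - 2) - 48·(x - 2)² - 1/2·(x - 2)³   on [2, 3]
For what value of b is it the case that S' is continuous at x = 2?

-95

S_0'(x) = 1 + 0·x - 24·x², so S_0'(2) = -95. On the right, S_1'(2) = b, so b = -95.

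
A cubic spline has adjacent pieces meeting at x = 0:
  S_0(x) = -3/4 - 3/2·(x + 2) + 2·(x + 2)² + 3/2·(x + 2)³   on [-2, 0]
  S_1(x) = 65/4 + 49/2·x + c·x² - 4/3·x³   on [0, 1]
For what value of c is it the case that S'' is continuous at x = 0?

S_0''(x) = 4 + 9·(x + 2), so S_0''(0) = 22. On the right, S_1''(0) = 2c, so c = 11.

11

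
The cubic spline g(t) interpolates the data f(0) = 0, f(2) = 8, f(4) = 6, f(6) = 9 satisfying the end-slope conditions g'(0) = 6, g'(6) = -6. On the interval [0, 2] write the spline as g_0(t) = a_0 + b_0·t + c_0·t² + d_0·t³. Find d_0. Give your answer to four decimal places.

Put m_i = g'' at the i-th knot. Here h = (2, 2, 2) and Δ = (4, -1, 3/2), so the interior equations h_(i-1)·m_(i-1) + 2(h_(i-1)+h_i)·m_i + h_i·m_(i+1) = 6(Δ_i − Δ_(i-1)) read
  2·m_0 + 8·m_1 + 2·m_2 = 6(Δ_1 - Δ_0) = -30
  2·m_1 + 8·m_2 + 2·m_3 = 6(Δ_2 - Δ_1) = 15
Clamped end conditions give two more equations: 2h_0·m_0 + h_0·m_1 = 6(Δ_0 - g'(0)) = -12 and h_2·m_2 + 2h_2·m_3 = 6(g'(6) - Δ_2) = -45.
Hence m_0 = -3/10, m_1 = -27/5, m_2 = 69/10, m_3 = -147/10.
On [0, 2], with g_0(t) = a_0 + b_0·t + c_0·t² + d_0·t³: c_0 = m_0/2 = -3/20, d_0 = (m_1 - m_0)/(6h_0) = -17/40, b_0 = Δ_0 - h_0(2m_0 + m_1)/6 = 6.

-0.4250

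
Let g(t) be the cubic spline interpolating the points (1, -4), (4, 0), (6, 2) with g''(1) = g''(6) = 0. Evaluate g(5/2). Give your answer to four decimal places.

Let M_i = g''(x_i). Step sizes h_i = 3, 2; slopes of the chords Δ_i = (y_(i+1) - y_i)/h_i = 4/3, 1.
  3·M_0 + 10·M_1 + 2·M_2 = 6(Δ_1 - Δ_0) = -2
Natural end conditions: M_0 = M_2 = 0.
Hence M_0 = 0, M_1 = -1/5, M_2 = 0.
On [1, 4], g(t) = -4 + 43/30·(t - 1) + 0·(t - 1)² - 1/90·(t - 1)³.
With (t - 1) = 3/2: g(5/2) = -151/80.

-1.8875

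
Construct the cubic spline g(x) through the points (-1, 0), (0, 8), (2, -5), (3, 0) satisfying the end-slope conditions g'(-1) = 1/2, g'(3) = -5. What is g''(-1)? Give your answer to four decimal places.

Put m_i = g'' at the i-th knot. Here h = (1, 2, 1) and Δ = (8, -13/2, 5), so the interior equations h_(i-1)·m_(i-1) + 2(h_(i-1)+h_i)·m_i + h_i·m_(i+1) = 6(Δ_i − Δ_(i-1)) read
  1·m_0 + 6·m_1 + 2·m_2 = 6(Δ_1 - Δ_0) = -87
  2·m_1 + 6·m_2 + 1·m_3 = 6(Δ_2 - Δ_1) = 69
Clamped end conditions give two more equations: 2h_0·m_0 + h_0·m_1 = 6(Δ_0 - g'(-1)) = 45 and h_2·m_2 + 2h_2·m_3 = 6(g'(3) - Δ_2) = -60.
Solving the tridiagonal system: m_0 = 1321/35, m_1 = -1067/35, m_2 = 1018/35, m_3 = -1559/35.

37.7429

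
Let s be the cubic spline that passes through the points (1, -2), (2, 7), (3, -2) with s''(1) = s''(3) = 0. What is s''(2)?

-27

Put M_i = s'' at the i-th knot. Here h = (1, 1) and Δ = (9, -9), so the interior equations h_(i-1)·M_(i-1) + 2(h_(i-1)+h_i)·M_i + h_i·M_(i+1) = 6(Δ_i − Δ_(i-1)) read
  1·M_0 + 4·M_1 + 1·M_2 = 6(Δ_1 - Δ_0) = -108
Natural end conditions: M_0 = M_2 = 0.
Hence M_0 = 0, M_1 = -27, M_2 = 0.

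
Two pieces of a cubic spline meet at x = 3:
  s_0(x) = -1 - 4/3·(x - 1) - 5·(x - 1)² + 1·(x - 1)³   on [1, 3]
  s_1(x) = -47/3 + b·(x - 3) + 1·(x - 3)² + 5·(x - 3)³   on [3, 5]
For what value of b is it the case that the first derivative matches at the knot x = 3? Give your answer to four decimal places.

-9.3333

s_0'(x) = -4/3 - 10·(x - 1) + 3·(x - 1)², so s_0'(3) = -28/3. On the right, s_1'(3) = b, so b = -28/3.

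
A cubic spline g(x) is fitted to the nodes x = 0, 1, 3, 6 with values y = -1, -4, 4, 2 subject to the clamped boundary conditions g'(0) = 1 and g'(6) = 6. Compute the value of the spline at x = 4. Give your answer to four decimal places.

Put M_i = g'' at the i-th knot. Here h = (1, 2, 3) and Δ = (-3, 4, -2/3), so the interior equations h_(i-1)·M_(i-1) + 2(h_(i-1)+h_i)·M_i + h_i·M_(i+1) = 6(Δ_i − Δ_(i-1)) read
  1·M_0 + 6·M_1 + 2·M_2 = 6(Δ_1 - Δ_0) = 42
  2·M_1 + 10·M_2 + 3·M_3 = 6(Δ_2 - Δ_1) = -28
Clamped end conditions give two more equations: 2h_0·M_0 + h_0·M_1 = 6(Δ_0 - g'(0)) = -24 and h_2·M_2 + 2h_2·M_3 = 6(g'(6) - Δ_2) = 40.
Hence M_0 = -1054/57, M_1 = 740/57, M_2 = -496/57, M_3 = 628/57.
On [3, 6], g(x) = 4 + 48/19·(x - 3) - 248/57·(x - 3)² + 562/513·(x - 3)³.
With (x - 3) = 1: g(4) = 1678/513.

3.2710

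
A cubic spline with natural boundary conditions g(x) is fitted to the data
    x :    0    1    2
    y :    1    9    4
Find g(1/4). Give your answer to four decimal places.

Put m_i = g'' at the i-th knot. Here h = (1, 1) and Δ = (8, -5), so the interior equations h_(i-1)·m_(i-1) + 2(h_(i-1)+h_i)·m_i + h_i·m_(i+1) = 6(Δ_i − Δ_(i-1)) read
  1·m_0 + 4·m_1 + 1·m_2 = 6(Δ_1 - Δ_0) = -78
Natural end conditions: m_0 = m_2 = 0.
Solving: m_0 = 0, m_1 = -39/2, m_2 = 0.
On [0, 1], g(x) = 1 + 45/4·x + 0·x² - 13/4·x³.
With x = 1/4: g(1/4) = 963/256.

3.7617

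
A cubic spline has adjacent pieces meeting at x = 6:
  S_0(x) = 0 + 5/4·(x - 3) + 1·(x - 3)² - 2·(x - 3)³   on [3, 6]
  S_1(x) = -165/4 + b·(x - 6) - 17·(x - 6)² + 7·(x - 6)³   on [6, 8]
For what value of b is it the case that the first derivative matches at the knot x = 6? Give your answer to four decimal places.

-46.7500

S_0'(x) = 5/4 + 2·(x - 3) - 6·(x - 3)², so S_0'(6) = -187/4. On the right, S_1'(6) = b, so b = -187/4.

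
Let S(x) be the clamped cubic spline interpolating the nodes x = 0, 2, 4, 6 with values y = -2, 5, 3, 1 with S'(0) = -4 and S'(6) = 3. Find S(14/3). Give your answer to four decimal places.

1.0988

Put m_i = S'' at the i-th knot. Here h = (2, 2, 2) and Δ = (7/2, -1, -1), so the interior equations h_(i-1)·m_(i-1) + 2(h_(i-1)+h_i)·m_i + h_i·m_(i+1) = 6(Δ_i − Δ_(i-1)) read
  2·m_0 + 8·m_1 + 2·m_2 = 6(Δ_1 - Δ_0) = -27
  2·m_1 + 8·m_2 + 2·m_3 = 6(Δ_2 - Δ_1) = 0
Clamped end conditions give two more equations: 2h_0·m_0 + h_0·m_1 = 6(Δ_0 - S'(0)) = 45 and h_2·m_2 + 2h_2·m_3 = 6(S'(6) - Δ_2) = 24.
Hence m_0 = 89/6, m_1 = -43/6, m_2 = 1/3, m_3 = 35/6.
On [4, 6], S(x) = 3 - 19/6·(x - 4) + 1/6·(x - 4)² + 11/24·(x - 4)³.
With (x - 4) = 2/3: S(14/3) = 89/81.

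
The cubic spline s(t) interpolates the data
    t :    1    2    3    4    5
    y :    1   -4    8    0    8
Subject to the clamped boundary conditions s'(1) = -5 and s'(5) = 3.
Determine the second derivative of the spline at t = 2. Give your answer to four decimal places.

Write m_i for s''(x_i). With h_i = 1, 1, 1, 1 and divided differences Δ_i = -5, 12, -8, 8, the continuity of s' gives the tridiagonal system
  1·m_0 + 4·m_1 + 1·m_2 = 6(Δ_1 - Δ_0) = 102
  1·m_1 + 4·m_2 + 1·m_3 = 6(Δ_2 - Δ_1) = -120
  1·m_2 + 4·m_3 + 1·m_4 = 6(Δ_3 - Δ_2) = 96
Clamped end conditions give two more equations: 2h_0·m_0 + h_0·m_1 = 6(Δ_0 - s'(1)) = 0 and h_3·m_3 + 2h_3·m_4 = 6(s'(5) - Δ_3) = -30.
Solving: m_0 = -619/28, m_1 = 619/14, m_2 = -211/4, m_3 = 655/14, m_4 = -1075/28.

44.2143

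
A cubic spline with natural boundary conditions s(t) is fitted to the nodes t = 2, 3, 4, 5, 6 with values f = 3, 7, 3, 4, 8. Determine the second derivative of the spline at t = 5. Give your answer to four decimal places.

1.8214

With m_i denoting the second derivative at x_i, h_i = 1, 1, 1, 1, and Δ_i = (y_(i+1) − y_i)/h_i = 4, -4, 1, 4:
  1·m_0 + 4·m_1 + 1·m_2 = 6(Δ_1 - Δ_0) = -48
  1·m_1 + 4·m_2 + 1·m_3 = 6(Δ_2 - Δ_1) = 30
  1·m_2 + 4·m_3 + 1·m_4 = 6(Δ_3 - Δ_2) = 18
Natural end conditions: m_0 = m_4 = 0.
Hence m_0 = 0, m_1 = -411/28, m_2 = 75/7, m_3 = 51/28, m_4 = 0.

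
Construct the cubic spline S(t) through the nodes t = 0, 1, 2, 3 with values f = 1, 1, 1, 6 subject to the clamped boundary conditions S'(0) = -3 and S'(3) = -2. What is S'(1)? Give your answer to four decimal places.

-0.3333

Write M_i for S''(x_i). With h_i = 1, 1, 1 and divided differences Δ_i = 0, 0, 5, the continuity of S' gives the tridiagonal system
  1·M_0 + 4·M_1 + 1·M_2 = 6(Δ_1 - Δ_0) = 0
  1·M_1 + 4·M_2 + 1·M_3 = 6(Δ_2 - Δ_1) = 30
Clamped end conditions give two more equations: 2h_0·M_0 + h_0·M_1 = 6(Δ_0 - S'(0)) = 18 and h_2·M_2 + 2h_2·M_3 = 6(S'(3) - Δ_2) = -42.
Hence M_0 = 38/3, M_1 = -22/3, M_2 = 50/3, M_3 = -88/3.
On [1, 2], S'(t) = b_1 + 2c_1·(t - 1) + 3d_1·(t - 1)² with b_1 = Δ_1 - h_1(2M_1 + M_2)/6 = -1/3, c_1 = M_1/2 = -11/3, d_1 = (M_2 - M_1)/(6h_1) = 4. So S'(1) = -1/3.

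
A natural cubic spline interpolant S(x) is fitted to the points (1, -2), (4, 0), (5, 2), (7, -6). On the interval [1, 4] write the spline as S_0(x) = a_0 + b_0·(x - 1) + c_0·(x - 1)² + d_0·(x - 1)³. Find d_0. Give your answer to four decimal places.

Let σ_i = S''(x_i). Step sizes h_i = 3, 1, 2; slopes of the chords Δ_i = (y_(i+1) - y_i)/h_i = 2/3, 2, -4.
  3·σ_0 + 8·σ_1 + 1·σ_2 = 6(Δ_1 - Δ_0) = 8
  1·σ_1 + 6·σ_2 + 2·σ_3 = 6(Δ_2 - Δ_1) = -36
Natural end conditions: σ_0 = σ_3 = 0.
Solving: σ_0 = 0, σ_1 = 84/47, σ_2 = -296/47, σ_3 = 0.
On [1, 4], with S_0(x) = a_0 + b_0·(x - 1) + c_0·(x - 1)² + d_0·(x - 1)³: c_0 = σ_0/2 = 0, d_0 = (σ_1 - σ_0)/(6h_0) = 14/141, b_0 = Δ_0 - h_0(2σ_0 + σ_1)/6 = -32/141.

0.0993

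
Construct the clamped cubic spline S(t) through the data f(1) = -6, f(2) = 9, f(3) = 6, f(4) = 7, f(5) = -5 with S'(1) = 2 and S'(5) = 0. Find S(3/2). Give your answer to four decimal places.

0.6317

Put m_i = S'' at the i-th knot. Here h = (1, 1, 1, 1) and Δ = (15, -3, 1, -12), so the interior equations h_(i-1)·m_(i-1) + 2(h_(i-1)+h_i)·m_i + h_i·m_(i+1) = 6(Δ_i − Δ_(i-1)) read
  1·m_0 + 4·m_1 + 1·m_2 = 6(Δ_1 - Δ_0) = -108
  1·m_1 + 4·m_2 + 1·m_3 = 6(Δ_2 - Δ_1) = 24
  1·m_2 + 4·m_3 + 1·m_4 = 6(Δ_3 - Δ_2) = -78
Clamped end conditions give two more equations: 2h_0·m_0 + h_0·m_1 = 6(Δ_0 - S'(1)) = 78 and h_3·m_3 + 2h_3·m_4 = 6(S'(5) - Δ_3) = 72.
Solving the tridiagonal system: m_0 = 1795/28, m_1 = -703/14, m_2 = 115/4, m_3 = -571/14, m_4 = 1579/28.
On [1, 2], S(t) = -6 + 2·(t - 1) + 1795/56·(t - 1)² - 1067/56·(t - 1)³.
With (t - 1) = 1/2: S(3/2) = 283/448.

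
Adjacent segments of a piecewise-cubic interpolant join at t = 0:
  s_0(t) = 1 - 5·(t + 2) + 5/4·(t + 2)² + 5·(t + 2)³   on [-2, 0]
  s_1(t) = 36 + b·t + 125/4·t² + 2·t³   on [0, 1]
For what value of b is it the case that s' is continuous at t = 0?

60

s_0'(t) = -5 + 5/2·(t + 2) + 15·(t + 2)², so s_0'(0) = 60. On the right, s_1'(0) = b, so b = 60.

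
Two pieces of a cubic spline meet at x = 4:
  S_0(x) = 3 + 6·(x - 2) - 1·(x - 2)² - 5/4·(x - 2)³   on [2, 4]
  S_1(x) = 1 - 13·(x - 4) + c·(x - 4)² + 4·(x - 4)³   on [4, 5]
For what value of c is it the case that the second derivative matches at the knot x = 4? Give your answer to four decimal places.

-8.5000

S_0''(x) = -2 - 15/2·(x - 2), so S_0''(4) = -17. On the right, S_1''(4) = 2c, so c = -17/2.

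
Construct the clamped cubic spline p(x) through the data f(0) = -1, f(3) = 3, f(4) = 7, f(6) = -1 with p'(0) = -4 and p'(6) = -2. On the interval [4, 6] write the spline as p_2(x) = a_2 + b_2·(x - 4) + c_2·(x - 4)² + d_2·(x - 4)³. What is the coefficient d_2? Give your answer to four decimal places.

1.6429

Write M_i for p''(x_i). With h_i = 3, 1, 2 and divided differences Δ_i = 4/3, 4, -4, the continuity of p' gives the tridiagonal system
  3·M_0 + 8·M_1 + 1·M_2 = 6(Δ_1 - Δ_0) = 16
  1·M_1 + 6·M_2 + 2·M_3 = 6(Δ_2 - Δ_1) = -48
Clamped end conditions give two more equations: 2h_0·M_0 + h_0·M_1 = 6(Δ_0 - p'(0)) = 32 and h_2·M_2 + 2h_2·M_3 = 6(p'(6) - Δ_2) = 12.
Hence M_0 = 94/21, M_1 = 12/7, M_2 = -78/7, M_3 = 60/7.
On [4, 6], with p_2(x) = a_2 + b_2·(x - 4) + c_2·(x - 4)² + d_2·(x - 4)³: c_2 = M_2/2 = -39/7, d_2 = (M_3 - M_2)/(6h_2) = 23/14, b_2 = Δ_2 - h_2(2M_2 + M_3)/6 = 4/7.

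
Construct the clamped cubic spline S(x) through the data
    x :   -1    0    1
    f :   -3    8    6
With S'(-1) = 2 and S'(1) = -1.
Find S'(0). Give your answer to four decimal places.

With σ_i denoting the second derivative at x_i, h_i = 1, 1, and Δ_i = (y_(i+1) − y_i)/h_i = 11, -2:
  1·σ_0 + 4·σ_1 + 1·σ_2 = 6(Δ_1 - Δ_0) = -78
Clamped end conditions give two more equations: 2h_0·σ_0 + h_0·σ_1 = 6(Δ_0 - S'(-1)) = 54 and h_1·σ_1 + 2h_1·σ_2 = 6(S'(1) - Δ_1) = 6.
Hence σ_0 = 45, σ_1 = -36, σ_2 = 21.
On [0, 1], S'(x) = b_1 + 2c_1·x + 3d_1·x² with b_1 = Δ_1 - h_1(2σ_1 + σ_2)/6 = 13/2, c_1 = σ_1/2 = -18, d_1 = (σ_2 - σ_1)/(6h_1) = 19/2. So S'(0) = 13/2.

6.5000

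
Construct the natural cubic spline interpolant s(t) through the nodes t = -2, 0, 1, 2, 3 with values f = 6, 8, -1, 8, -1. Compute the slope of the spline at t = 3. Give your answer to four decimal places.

With M_i denoting the second derivative at x_i, h_i = 2, 1, 1, 1, and Δ_i = (y_(i+1) − y_i)/h_i = 1, -9, 9, -9:
  2·M_0 + 6·M_1 + 1·M_2 = 6(Δ_1 - Δ_0) = -60
  1·M_1 + 4·M_2 + 1·M_3 = 6(Δ_2 - Δ_1) = 108
  1·M_2 + 4·M_3 + 1·M_4 = 6(Δ_3 - Δ_2) = -108
Natural end conditions: M_0 = M_4 = 0.
Forward elimination and back-substitution give M_0 = 0, M_1 = -720/43, M_2 = 1740/43, M_3 = -1596/43, M_4 = 0.
On [2, 3], s'(t) = b_3 + 2c_3·(t - 2) + 3d_3·(t - 2)² with b_3 = Δ_3 - h_3(2M_3 + M_4)/6 = 145/43, c_3 = M_3/2 = -798/43, d_3 = (M_4 - M_3)/(6h_3) = 266/43. So s'(3) = -653/43.

-15.1860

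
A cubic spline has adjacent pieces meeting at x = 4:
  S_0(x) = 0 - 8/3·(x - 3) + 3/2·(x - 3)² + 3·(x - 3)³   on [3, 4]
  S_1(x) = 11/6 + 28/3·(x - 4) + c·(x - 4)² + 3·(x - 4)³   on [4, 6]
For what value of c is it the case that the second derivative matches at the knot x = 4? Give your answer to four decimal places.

10.5000

S_0''(x) = 3 + 18·(x - 3), so S_0''(4) = 21. On the right, S_1''(4) = 2c, so c = 21/2.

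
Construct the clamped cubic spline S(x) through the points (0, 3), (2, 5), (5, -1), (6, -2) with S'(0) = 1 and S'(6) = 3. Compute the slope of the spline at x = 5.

Put σ_i = S'' at the i-th knot. Here h = (2, 3, 1) and Δ = (1, -2, -1), so the interior equations h_(i-1)·σ_(i-1) + 2(h_(i-1)+h_i)·σ_i + h_i·σ_(i+1) = 6(Δ_i − Δ_(i-1)) read
  2·σ_0 + 10·σ_1 + 3·σ_2 = 6(Δ_1 - Δ_0) = -18
  3·σ_1 + 8·σ_2 + 1·σ_3 = 6(Δ_2 - Δ_1) = 6
Clamped end conditions give two more equations: 2h_0·σ_0 + h_0·σ_1 = 6(Δ_0 - S'(0)) = 0 and h_2·σ_2 + 2h_2·σ_3 = 6(S'(6) - Δ_2) = 24.
Hence σ_0 = 1, σ_1 = -2, σ_2 = 0, σ_3 = 12.
On [5, 6], S'(x) = b_2 + 2c_2·(x - 5) + 3d_2·(x - 5)² with b_2 = Δ_2 - h_2(2σ_2 + σ_3)/6 = -3, c_2 = σ_2/2 = 0, d_2 = (σ_3 - σ_2)/(6h_2) = 2. So S'(5) = -3.

-3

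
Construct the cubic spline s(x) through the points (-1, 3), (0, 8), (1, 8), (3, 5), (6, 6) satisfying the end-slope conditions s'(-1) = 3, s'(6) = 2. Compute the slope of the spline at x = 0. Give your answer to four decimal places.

3.4303

With M_i denoting the second derivative at x_i, h_i = 1, 1, 2, 3, and Δ_i = (y_(i+1) − y_i)/h_i = 5, 0, -3/2, 1/3:
  1·M_0 + 4·M_1 + 1·M_2 = 6(Δ_1 - Δ_0) = -30
  1·M_1 + 6·M_2 + 2·M_3 = 6(Δ_2 - Δ_1) = -9
  2·M_2 + 10·M_3 + 3·M_4 = 6(Δ_3 - Δ_2) = 11
Clamped end conditions give two more equations: 2h_0·M_0 + h_0·M_1 = 6(Δ_0 - s'(-1)) = 12 and h_3·M_3 + 2h_3·M_4 = 6(s'(6) - Δ_3) = 10.
Solving: M_0 = 2317/208, M_1 = -1069/104, M_2 = -5/208, M_3 = 37/52, M_4 = 409/312.
On [0, 1], s'(x) = b_1 + 2c_1·x + 3d_1·x² with b_1 = Δ_1 - h_1(2M_1 + M_2)/6 = 1427/416, c_1 = M_1/2 = -1069/208, d_1 = (M_2 - M_1)/(6h_1) = 711/416. So s'(0) = 1427/416.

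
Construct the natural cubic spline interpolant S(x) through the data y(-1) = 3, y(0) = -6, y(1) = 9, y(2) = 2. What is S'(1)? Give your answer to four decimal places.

With M_i denoting the second derivative at x_i, h_i = 1, 1, 1, and Δ_i = (y_(i+1) − y_i)/h_i = -9, 15, -7:
  1·M_0 + 4·M_1 + 1·M_2 = 6(Δ_1 - Δ_0) = 144
  1·M_1 + 4·M_2 + 1·M_3 = 6(Δ_2 - Δ_1) = -132
Natural end conditions: M_0 = M_3 = 0.
Solving: M_0 = 0, M_1 = 236/5, M_2 = -224/5, M_3 = 0.
On [1, 2], S'(x) = b_2 + 2c_2·(x - 1) + 3d_2·(x - 1)² with b_2 = Δ_2 - h_2(2M_2 + M_3)/6 = 119/15, c_2 = M_2/2 = -112/5, d_2 = (M_3 - M_2)/(6h_2) = 112/15. So S'(1) = 119/15.

7.9333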